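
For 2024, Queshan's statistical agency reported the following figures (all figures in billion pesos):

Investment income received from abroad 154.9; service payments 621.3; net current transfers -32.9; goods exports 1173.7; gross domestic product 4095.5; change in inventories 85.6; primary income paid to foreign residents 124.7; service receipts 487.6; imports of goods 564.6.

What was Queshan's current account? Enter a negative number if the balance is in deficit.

Goods balance = 1173.7 - 564.6 = 609.1
Services balance = 487.6 - 621.3 = -133.7
Trade balance (goods + services) = 609.1 + (-133.7) = 475.4
Net primary income = 154.9 - 124.7 = 30.2
Net secondary income = -32.9
Current account = 475.4 + 30.2 + (-32.9) = 472.7

472.7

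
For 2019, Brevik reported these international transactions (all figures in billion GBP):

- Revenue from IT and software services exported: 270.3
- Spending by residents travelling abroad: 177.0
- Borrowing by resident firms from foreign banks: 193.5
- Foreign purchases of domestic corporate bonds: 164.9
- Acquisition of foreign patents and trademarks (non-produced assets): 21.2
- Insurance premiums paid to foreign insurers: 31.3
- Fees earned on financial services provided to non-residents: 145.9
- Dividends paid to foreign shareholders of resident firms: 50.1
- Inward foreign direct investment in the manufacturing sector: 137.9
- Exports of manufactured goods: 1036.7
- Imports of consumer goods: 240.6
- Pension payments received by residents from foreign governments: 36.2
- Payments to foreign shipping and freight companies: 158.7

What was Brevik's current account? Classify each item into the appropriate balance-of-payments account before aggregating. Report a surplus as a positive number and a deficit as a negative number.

Goods: -240.6 + 1036.7 = 796.1
Services: -177.0 + 270.3 - 31.3 + 145.9 - 158.7 = 49.2
Primary income: -50.1
Secondary income: 36.2
Current account = 796.1 + 49.2 + (-50.1) + 36.2 = 831.4
(Excluded from the current account — financial account: borrowing by resident firms from foreign banks 193.5, foreign purchases of domestic corporate bonds 164.9, inward foreign direct investment in the manufacturing sector 137.9; capital account: acquisition of foreign patents and trademarks (non-produced assets) 21.2.)

831.4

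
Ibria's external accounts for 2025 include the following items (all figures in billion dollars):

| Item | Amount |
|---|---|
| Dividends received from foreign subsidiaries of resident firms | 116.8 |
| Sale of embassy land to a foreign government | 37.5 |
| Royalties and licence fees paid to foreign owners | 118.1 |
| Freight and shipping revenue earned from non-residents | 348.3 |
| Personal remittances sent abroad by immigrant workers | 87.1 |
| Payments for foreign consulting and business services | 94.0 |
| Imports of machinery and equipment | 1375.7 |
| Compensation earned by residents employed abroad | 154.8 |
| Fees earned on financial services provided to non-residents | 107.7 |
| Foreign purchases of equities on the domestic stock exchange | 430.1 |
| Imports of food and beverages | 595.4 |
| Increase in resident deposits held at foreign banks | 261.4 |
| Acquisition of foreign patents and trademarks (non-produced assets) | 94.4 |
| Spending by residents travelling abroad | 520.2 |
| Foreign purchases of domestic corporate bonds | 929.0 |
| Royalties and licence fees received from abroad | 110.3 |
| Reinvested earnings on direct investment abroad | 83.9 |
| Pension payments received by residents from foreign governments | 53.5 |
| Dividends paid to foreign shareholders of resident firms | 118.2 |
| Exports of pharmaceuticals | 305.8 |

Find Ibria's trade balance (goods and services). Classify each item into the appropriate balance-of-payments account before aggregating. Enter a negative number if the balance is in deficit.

Goods: -1375.7 - 595.4 + 305.8 = -1665.3
Services: -520.2 - 118.1 - 94.0 + 110.3 + 348.3 + 107.7 = -166.0
Trade balance = -1665.3 + (-166.0) = -1831.3
(Excluded from the trade balance — primary income: dividends received from foreign subsidiaries of resident firms 116.8, compensation earned by residents employed abroad 154.8, reinvested earnings on direct investment abroad 83.9, dividends paid to foreign shareholders of resident firms 118.2; capital account: sale of embassy land to a foreign government 37.5, acquisition of foreign patents and trademarks (non-produced assets) 94.4; secondary income: personal remittances sent abroad by immigrant workers 87.1, pension payments received by residents from foreign governments 53.5; financial account: foreign purchases of equities on the domestic stock exchange 430.1, increase in resident deposits held at foreign banks 261.4, foreign purchases of domestic corporate bonds 929.0.)

-1831.3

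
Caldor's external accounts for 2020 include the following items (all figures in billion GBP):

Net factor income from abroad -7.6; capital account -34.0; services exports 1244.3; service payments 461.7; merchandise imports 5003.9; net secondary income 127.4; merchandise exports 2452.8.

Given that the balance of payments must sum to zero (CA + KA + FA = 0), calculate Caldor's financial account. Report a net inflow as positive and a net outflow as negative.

Goods balance = 2452.8 - 5003.9 = -2551.1
Services balance = 1244.3 - 461.7 = 782.6
Trade balance (goods + services) = -2551.1 + 782.6 = -1768.5
Net primary income = -7.6
Net secondary income = 127.4
Current account = -1768.5 + (-7.6) + 127.4 = -1648.7
Financial account = -(-1648.7 + (-34.0)) = 1682.7

1682.7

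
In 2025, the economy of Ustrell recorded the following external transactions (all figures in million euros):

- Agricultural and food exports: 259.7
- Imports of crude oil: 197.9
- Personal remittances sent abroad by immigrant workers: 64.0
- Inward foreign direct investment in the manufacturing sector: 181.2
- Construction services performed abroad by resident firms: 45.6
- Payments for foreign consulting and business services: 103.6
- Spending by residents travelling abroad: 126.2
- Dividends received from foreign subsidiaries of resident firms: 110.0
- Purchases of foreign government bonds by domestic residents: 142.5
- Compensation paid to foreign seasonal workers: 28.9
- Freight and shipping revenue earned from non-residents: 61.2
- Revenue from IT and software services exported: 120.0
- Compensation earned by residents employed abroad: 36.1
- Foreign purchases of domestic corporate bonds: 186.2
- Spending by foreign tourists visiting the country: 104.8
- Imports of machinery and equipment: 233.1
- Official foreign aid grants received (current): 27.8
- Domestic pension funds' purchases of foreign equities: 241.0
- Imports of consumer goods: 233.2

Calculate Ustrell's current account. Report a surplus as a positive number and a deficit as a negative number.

Goods: -197.9 + 259.7 - 233.2 - 233.1 = -404.5
Services: 120.0 + 45.6 - 126.2 + 104.8 - 103.6 + 61.2 = 101.8
Primary income: -28.9 + 36.1 + 110.0 = 117.2
Secondary income: 27.8 - 64.0 = -36.2
Current account = (-404.5) + 101.8 + 117.2 + (-36.2) = -221.7
(Excluded from the current account — financial account: inward foreign direct investment in the manufacturing sector 181.2, purchases of foreign government bonds by domestic residents 142.5, foreign purchases of domestic corporate bonds 186.2, domestic pension funds' purchases of foreign equities 241.0.)

-221.7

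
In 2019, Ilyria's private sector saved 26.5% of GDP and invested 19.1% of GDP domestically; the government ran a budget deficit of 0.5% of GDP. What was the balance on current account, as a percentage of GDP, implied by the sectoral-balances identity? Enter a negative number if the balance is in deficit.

6.9

By the sectoral-balances identity, CA = (S_private - I) + (T - G).
Private balance = 26.5 - 19.1 = 7.4
Government balance (T - G) = -0.5
CA = 7.4 + (-0.5) = 6.9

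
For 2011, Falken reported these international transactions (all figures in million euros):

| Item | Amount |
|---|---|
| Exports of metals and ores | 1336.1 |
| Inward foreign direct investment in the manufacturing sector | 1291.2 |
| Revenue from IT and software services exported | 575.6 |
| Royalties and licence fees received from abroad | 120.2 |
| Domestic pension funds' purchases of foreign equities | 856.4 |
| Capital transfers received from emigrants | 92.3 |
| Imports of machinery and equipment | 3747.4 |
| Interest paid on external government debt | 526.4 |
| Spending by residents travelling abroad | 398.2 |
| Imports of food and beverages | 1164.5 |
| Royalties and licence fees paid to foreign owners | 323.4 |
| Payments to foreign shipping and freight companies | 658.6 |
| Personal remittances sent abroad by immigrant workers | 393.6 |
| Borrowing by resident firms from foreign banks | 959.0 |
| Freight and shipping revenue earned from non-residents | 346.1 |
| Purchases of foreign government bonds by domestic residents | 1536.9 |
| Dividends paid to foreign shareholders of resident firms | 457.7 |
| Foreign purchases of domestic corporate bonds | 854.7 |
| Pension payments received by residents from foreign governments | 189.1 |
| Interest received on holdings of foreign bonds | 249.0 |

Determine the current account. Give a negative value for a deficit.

-4853.7

Goods: -1164.5 + 1336.1 - 3747.4 = -3575.8
Services: -398.2 + 346.1 - 323.4 + 120.2 - 658.6 + 575.6 = -338.3
Primary income: 249.0 - 526.4 - 457.7 = -735.1
Secondary income: -393.6 + 189.1 = -204.5
Current account = (-3575.8) + (-338.3) + (-735.1) + (-204.5) = -4853.7
(Excluded from the current account — financial account: inward foreign direct investment in the manufacturing sector 1291.2, domestic pension funds' purchases of foreign equities 856.4, borrowing by resident firms from foreign banks 959.0, purchases of foreign government bonds by domestic residents 1536.9, foreign purchases of domestic corporate bonds 854.7; capital account: capital transfers received from emigrants 92.3.)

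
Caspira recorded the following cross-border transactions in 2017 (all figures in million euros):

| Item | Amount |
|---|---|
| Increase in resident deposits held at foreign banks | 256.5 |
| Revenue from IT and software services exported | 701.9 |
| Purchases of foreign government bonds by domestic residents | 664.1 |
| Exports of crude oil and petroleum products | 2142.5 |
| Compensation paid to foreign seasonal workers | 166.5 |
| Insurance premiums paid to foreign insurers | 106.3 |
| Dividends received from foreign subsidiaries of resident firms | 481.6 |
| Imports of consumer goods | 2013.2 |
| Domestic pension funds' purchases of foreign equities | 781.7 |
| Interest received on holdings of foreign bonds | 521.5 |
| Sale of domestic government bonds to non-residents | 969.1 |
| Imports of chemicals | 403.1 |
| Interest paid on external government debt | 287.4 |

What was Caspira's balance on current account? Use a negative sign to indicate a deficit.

871.0

Goods: -403.1 - 2013.2 + 2142.5 = -273.8
Services: -106.3 + 701.9 = 595.6
Primary income: 481.6 - 287.4 - 166.5 + 521.5 = 549.2
Current account = (-273.8) + 595.6 + 549.2 = 871.0
(Excluded from the current account — financial account: increase in resident deposits held at foreign banks 256.5, purchases of foreign government bonds by domestic residents 664.1, domestic pension funds' purchases of foreign equities 781.7, sale of domestic government bonds to non-residents 969.1.)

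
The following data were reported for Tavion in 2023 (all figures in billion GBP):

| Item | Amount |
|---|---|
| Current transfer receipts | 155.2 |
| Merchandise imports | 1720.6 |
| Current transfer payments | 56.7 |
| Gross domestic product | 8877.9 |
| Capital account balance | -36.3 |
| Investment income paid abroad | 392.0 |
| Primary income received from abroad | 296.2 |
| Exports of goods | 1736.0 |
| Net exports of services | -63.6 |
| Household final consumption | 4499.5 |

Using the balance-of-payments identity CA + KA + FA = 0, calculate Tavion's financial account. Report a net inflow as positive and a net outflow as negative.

Goods balance = 1736.0 - 1720.6 = 15.4
Services balance = -63.6
Trade balance (goods + services) = 15.4 + (-63.6) = -48.2
Net primary income = 296.2 - 392.0 = -95.8
Net secondary income = 155.2 - 56.7 = 98.5
Current account = -48.2 + (-95.8) + 98.5 = -45.5
Financial account = -(-45.5 + (-36.3)) = 81.8

81.8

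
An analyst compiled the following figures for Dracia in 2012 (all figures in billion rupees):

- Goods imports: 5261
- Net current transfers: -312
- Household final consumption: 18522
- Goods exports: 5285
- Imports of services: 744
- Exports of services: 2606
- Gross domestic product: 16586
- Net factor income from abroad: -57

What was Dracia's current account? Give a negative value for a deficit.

1517

Goods balance = 5285 - 5261 = 24
Services balance = 2606 - 744 = 1862
Trade balance (goods + services) = 24 + 1862 = 1886
Net primary income = -57
Net secondary income = -312
Current account = 1886 + (-57) + (-312) = 1517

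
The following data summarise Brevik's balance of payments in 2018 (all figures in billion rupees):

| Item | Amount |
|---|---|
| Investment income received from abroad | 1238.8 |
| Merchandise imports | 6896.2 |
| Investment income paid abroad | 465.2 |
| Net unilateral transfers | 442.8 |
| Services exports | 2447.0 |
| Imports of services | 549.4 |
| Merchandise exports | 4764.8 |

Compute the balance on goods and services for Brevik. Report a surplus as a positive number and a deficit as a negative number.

Goods balance = 4764.8 - 6896.2 = -2131.4
Services balance = 2447.0 - 549.4 = 1897.6
Trade balance (goods + services) = -2131.4 + 1897.6 = -233.8

-233.8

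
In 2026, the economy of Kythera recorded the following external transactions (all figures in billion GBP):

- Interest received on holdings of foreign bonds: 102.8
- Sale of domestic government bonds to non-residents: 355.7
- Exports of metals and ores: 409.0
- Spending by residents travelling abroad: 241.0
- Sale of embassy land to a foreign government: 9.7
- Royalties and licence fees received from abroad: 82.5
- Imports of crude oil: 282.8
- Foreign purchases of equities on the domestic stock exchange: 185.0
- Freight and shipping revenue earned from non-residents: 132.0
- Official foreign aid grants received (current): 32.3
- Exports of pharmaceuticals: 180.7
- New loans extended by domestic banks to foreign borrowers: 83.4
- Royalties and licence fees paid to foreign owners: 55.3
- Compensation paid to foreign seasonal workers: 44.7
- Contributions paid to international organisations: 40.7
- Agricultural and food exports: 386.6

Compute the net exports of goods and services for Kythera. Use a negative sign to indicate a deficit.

Goods: 180.7 - 282.8 + 409.0 + 386.6 = 693.5
Services: 132.0 - 241.0 + 82.5 - 55.3 = -81.8
Trade balance = 693.5 + (-81.8) = 611.7
(Excluded from the trade balance — primary income: interest received on holdings of foreign bonds 102.8, compensation paid to foreign seasonal workers 44.7; financial account: sale of domestic government bonds to non-residents 355.7, foreign purchases of equities on the domestic stock exchange 185.0, new loans extended by domestic banks to foreign borrowers 83.4; capital account: sale of embassy land to a foreign government 9.7; secondary income: official foreign aid grants received (current) 32.3, contributions paid to international organisations 40.7.)

611.7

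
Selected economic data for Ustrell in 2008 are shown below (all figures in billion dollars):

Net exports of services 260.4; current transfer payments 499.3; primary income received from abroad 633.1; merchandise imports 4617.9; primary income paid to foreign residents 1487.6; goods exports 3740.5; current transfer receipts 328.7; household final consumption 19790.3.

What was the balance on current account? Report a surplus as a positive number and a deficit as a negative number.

Goods balance = 3740.5 - 4617.9 = -877.4
Services balance = 260.4
Trade balance (goods + services) = -877.4 + 260.4 = -617.0
Net primary income = 633.1 - 1487.6 = -854.5
Net secondary income = 328.7 - 499.3 = -170.6
Current account = -617.0 + (-854.5) + (-170.6) = -1642.1

-1642.1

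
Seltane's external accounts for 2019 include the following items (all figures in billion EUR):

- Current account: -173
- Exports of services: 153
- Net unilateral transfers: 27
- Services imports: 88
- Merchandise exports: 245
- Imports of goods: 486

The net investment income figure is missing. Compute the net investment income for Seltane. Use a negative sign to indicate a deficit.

Current account = goods balance + services balance + net primary income + net secondary income
Sum of the known components = -149
Net investment income = CA - (known components) = -173 - (-149) = -24

-24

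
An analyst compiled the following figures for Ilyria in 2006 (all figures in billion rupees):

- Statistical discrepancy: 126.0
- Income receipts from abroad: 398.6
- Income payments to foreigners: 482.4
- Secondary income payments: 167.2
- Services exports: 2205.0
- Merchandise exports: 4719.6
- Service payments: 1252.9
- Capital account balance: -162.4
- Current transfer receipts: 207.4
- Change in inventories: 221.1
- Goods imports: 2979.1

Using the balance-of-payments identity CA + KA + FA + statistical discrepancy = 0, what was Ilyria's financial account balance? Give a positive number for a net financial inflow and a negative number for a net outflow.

-2612.6

Goods balance = 4719.6 - 2979.1 = 1740.5
Services balance = 2205.0 - 1252.9 = 952.1
Trade balance (goods + services) = 1740.5 + 952.1 = 2692.6
Net primary income = 398.6 - 482.4 = -83.8
Net secondary income = 207.4 - 167.2 = 40.2
Current account = 2692.6 + (-83.8) + 40.2 = 2649.0
Financial account = -(2649.0 + (-162.4) + 126.0) = -2612.6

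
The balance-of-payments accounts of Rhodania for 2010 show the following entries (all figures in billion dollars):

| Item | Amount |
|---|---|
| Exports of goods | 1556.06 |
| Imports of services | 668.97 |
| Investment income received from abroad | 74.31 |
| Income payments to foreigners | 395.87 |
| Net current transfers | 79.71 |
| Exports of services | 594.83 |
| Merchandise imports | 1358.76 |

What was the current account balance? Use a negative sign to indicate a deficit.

-118.69

Goods balance = 1556.06 - 1358.76 = 197.30
Services balance = 594.83 - 668.97 = -74.14
Trade balance (goods + services) = 197.30 + (-74.14) = 123.16
Net primary income = 74.31 - 395.87 = -321.56
Net secondary income = 79.71
Current account = 123.16 + (-321.56) + 79.71 = -118.69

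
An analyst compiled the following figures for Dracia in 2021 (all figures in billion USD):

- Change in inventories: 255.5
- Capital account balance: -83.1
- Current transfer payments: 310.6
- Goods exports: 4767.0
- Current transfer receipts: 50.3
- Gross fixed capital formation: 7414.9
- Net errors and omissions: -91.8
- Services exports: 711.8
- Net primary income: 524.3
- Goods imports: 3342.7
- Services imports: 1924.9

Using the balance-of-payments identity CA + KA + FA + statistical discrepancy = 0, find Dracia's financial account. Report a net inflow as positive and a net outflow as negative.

-300.3

Goods balance = 4767.0 - 3342.7 = 1424.3
Services balance = 711.8 - 1924.9 = -1213.1
Trade balance (goods + services) = 1424.3 + (-1213.1) = 211.2
Net primary income = 524.3
Net secondary income = 50.3 - 310.6 = -260.3
Current account = 211.2 + 524.3 + (-260.3) = 475.2
Financial account = -(475.2 + (-83.1) + (-91.8)) = -300.3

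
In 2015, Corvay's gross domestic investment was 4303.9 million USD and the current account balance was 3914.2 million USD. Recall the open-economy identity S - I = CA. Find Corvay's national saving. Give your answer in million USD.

8218.1

S - I = CA (net lending to the rest of the world).
S = I + CA = 4303.9 + 3914.2 = 8218.1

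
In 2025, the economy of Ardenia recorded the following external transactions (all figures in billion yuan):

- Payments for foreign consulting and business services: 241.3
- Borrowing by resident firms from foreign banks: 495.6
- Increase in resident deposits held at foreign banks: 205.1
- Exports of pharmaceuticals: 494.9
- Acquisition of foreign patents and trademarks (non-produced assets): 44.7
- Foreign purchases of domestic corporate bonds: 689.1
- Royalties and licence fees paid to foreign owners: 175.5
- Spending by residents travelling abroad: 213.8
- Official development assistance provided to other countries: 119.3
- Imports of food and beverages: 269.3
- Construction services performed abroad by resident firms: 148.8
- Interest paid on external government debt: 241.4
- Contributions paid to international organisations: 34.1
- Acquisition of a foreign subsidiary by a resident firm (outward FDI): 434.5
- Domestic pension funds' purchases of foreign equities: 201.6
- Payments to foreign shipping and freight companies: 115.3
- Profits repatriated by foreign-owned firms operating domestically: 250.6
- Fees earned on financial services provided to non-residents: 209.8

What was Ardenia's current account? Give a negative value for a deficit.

Goods: -269.3 + 494.9 = 225.6
Services: -175.5 + 209.8 - 241.3 - 115.3 + 148.8 - 213.8 = -387.3
Primary income: -241.4 - 250.6 = -492.0
Secondary income: -34.1 - 119.3 = -153.4
Current account = 225.6 + (-387.3) + (-492.0) + (-153.4) = -807.1
(Excluded from the current account — financial account: borrowing by resident firms from foreign banks 495.6, increase in resident deposits held at foreign banks 205.1, foreign purchases of domestic corporate bonds 689.1, acquisition of a foreign subsidiary by a resident firm (outward FDI) 434.5, domestic pension funds' purchases of foreign equities 201.6; capital account: acquisition of foreign patents and trademarks (non-produced assets) 44.7.)

-807.1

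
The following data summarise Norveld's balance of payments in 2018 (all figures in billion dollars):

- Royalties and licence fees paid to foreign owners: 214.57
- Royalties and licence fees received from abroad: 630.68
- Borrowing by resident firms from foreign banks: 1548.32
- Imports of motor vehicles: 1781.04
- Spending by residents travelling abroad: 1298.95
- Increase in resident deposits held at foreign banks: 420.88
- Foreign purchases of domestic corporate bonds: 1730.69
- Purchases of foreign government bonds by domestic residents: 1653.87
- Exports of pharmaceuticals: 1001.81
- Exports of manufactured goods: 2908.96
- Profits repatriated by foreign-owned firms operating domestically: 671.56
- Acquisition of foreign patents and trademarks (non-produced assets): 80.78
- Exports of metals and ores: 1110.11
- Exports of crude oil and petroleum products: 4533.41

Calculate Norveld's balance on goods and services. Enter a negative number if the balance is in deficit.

6890.41

Goods: -1781.04 + 1110.11 + 2908.96 + 4533.41 + 1001.81 = 7773.25
Services: 630.68 - 1298.95 - 214.57 = -882.84
Trade balance = 7773.25 + (-882.84) = 6890.41
(Excluded from the trade balance — financial account: borrowing by resident firms from foreign banks 1548.32, increase in resident deposits held at foreign banks 420.88, foreign purchases of domestic corporate bonds 1730.69, purchases of foreign government bonds by domestic residents 1653.87; primary income: profits repatriated by foreign-owned firms operating domestically 671.56; capital account: acquisition of foreign patents and trademarks (non-produced assets) 80.78.)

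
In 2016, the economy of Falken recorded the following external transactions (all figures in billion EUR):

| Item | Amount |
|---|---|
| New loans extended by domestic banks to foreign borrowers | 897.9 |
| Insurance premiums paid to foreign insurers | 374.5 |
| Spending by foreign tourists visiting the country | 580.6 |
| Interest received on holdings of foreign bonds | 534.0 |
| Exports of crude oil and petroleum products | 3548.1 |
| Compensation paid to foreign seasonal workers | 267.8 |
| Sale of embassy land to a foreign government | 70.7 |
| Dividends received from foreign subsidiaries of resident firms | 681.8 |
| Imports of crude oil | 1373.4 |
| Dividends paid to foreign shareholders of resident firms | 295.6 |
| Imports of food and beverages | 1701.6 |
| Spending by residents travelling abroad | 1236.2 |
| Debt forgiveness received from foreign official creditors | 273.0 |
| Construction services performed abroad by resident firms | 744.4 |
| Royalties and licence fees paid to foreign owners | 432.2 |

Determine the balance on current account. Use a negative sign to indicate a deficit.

407.6

Goods: 3548.1 - 1373.4 - 1701.6 = 473.1
Services: -374.5 + 580.6 - 1236.2 + 744.4 - 432.2 = -717.9
Primary income: 681.8 - 267.8 - 295.6 + 534.0 = 652.4
Current account = 473.1 + (-717.9) + 652.4 = 407.6
(Excluded from the current account — financial account: new loans extended by domestic banks to foreign borrowers 897.9; capital account: sale of embassy land to a foreign government 70.7, debt forgiveness received from foreign official creditors 273.0.)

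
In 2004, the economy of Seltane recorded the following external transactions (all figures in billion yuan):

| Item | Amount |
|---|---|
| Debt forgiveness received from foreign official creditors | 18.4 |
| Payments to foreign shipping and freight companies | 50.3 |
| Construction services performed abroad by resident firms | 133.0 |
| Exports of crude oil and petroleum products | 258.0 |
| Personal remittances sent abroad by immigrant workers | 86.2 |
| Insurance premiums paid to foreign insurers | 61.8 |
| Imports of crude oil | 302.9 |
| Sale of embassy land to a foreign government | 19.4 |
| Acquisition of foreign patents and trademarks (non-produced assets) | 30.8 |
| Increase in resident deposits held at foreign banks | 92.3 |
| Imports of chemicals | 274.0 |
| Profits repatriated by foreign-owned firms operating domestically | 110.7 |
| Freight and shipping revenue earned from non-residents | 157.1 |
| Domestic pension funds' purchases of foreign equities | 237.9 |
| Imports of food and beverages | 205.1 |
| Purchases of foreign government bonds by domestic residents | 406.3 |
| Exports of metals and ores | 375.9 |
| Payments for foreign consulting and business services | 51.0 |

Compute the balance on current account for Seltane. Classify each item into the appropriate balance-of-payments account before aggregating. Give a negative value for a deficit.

Goods: -205.1 + 258.0 + 375.9 - 302.9 - 274.0 = -148.1
Services: -51.0 + 133.0 + 157.1 - 61.8 - 50.3 = 127.0
Primary income: -110.7
Secondary income: -86.2
Current account = (-148.1) + 127.0 + (-110.7) + (-86.2) = -218.0
(Excluded from the current account — capital account: debt forgiveness received from foreign official creditors 18.4, sale of embassy land to a foreign government 19.4, acquisition of foreign patents and trademarks (non-produced assets) 30.8; financial account: increase in resident deposits held at foreign banks 92.3, domestic pension funds' purchases of foreign equities 237.9, purchases of foreign government bonds by domestic residents 406.3.)

-218.0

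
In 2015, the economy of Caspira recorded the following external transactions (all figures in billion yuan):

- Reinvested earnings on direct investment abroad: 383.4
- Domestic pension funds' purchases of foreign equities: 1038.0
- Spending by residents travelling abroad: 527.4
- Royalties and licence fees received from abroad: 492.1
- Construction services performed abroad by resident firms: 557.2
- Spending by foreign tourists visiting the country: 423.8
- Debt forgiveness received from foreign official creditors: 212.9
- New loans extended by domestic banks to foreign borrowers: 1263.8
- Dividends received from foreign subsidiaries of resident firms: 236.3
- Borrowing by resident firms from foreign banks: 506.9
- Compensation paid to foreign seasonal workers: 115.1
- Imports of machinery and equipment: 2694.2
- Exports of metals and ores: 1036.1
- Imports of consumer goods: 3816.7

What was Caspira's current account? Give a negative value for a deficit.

Goods: 1036.1 - 3816.7 - 2694.2 = -5474.8
Services: 492.1 + 423.8 - 527.4 + 557.2 = 945.7
Primary income: 236.3 - 115.1 + 383.4 = 504.6
Current account = (-5474.8) + 945.7 + 504.6 = -4024.5
(Excluded from the current account — financial account: domestic pension funds' purchases of foreign equities 1038.0, new loans extended by domestic banks to foreign borrowers 1263.8, borrowing by resident firms from foreign banks 506.9; capital account: debt forgiveness received from foreign official creditors 212.9.)

-4024.5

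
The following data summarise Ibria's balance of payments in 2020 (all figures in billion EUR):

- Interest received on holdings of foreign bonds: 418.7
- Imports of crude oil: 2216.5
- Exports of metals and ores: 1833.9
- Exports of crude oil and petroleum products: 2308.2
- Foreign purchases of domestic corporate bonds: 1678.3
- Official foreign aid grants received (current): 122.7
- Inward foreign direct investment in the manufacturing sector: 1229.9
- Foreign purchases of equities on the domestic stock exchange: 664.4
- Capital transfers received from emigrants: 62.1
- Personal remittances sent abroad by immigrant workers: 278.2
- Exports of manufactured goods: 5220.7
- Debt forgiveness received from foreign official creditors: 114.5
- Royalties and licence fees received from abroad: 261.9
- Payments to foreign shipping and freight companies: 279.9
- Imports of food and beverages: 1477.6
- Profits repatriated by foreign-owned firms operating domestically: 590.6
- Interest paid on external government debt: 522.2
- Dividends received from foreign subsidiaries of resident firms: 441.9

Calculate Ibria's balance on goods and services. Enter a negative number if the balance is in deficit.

Goods: -1477.6 + 2308.2 - 2216.5 + 5220.7 + 1833.9 = 5668.7
Services: -279.9 + 261.9 = -18.0
Trade balance = 5668.7 + (-18.0) = 5650.7
(Excluded from the trade balance — primary income: interest received on holdings of foreign bonds 418.7, profits repatriated by foreign-owned firms operating domestically 590.6, interest paid on external government debt 522.2, dividends received from foreign subsidiaries of resident firms 441.9; financial account: foreign purchases of domestic corporate bonds 1678.3, inward foreign direct investment in the manufacturing sector 1229.9, foreign purchases of equities on the domestic stock exchange 664.4; secondary income: official foreign aid grants received (current) 122.7, personal remittances sent abroad by immigrant workers 278.2; capital account: capital transfers received from emigrants 62.1, debt forgiveness received from foreign official creditors 114.5.)

5650.7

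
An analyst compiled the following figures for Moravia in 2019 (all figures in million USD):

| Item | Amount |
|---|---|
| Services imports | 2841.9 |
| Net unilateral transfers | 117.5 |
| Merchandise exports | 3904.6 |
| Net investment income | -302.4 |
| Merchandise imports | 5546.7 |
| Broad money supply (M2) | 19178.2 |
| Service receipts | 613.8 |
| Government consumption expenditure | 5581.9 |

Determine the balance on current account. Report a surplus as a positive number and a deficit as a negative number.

Goods balance = 3904.6 - 5546.7 = -1642.1
Services balance = 613.8 - 2841.9 = -2228.1
Trade balance (goods + services) = -1642.1 + (-2228.1) = -3870.2
Net primary income = -302.4
Net secondary income = 117.5
Current account = -3870.2 + (-302.4) + 117.5 = -4055.1

-4055.1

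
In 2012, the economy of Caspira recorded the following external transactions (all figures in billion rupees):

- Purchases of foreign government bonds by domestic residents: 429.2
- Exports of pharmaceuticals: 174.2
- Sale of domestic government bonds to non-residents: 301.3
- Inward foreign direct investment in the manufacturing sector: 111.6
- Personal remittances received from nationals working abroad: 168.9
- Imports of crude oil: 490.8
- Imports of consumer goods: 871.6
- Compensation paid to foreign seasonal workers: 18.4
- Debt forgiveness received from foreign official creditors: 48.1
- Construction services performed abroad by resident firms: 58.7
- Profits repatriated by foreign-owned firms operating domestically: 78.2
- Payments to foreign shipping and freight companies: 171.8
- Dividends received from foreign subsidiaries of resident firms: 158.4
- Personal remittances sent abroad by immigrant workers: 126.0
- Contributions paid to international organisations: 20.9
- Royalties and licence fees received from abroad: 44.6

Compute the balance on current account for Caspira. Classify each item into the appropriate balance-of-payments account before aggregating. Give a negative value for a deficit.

-1172.9

Goods: 174.2 - 490.8 - 871.6 = -1188.2
Services: 44.6 + 58.7 - 171.8 = -68.5
Primary income: -18.4 - 78.2 + 158.4 = 61.8
Secondary income: -20.9 - 126.0 + 168.9 = 22.0
Current account = (-1188.2) + (-68.5) + 61.8 + 22.0 = -1172.9
(Excluded from the current account — financial account: purchases of foreign government bonds by domestic residents 429.2, sale of domestic government bonds to non-residents 301.3, inward foreign direct investment in the manufacturing sector 111.6; capital account: debt forgiveness received from foreign official creditors 48.1.)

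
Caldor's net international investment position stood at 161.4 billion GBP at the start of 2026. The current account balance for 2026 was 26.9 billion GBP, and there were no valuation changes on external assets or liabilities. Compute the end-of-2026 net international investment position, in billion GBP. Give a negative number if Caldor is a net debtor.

188.3

With no valuation effects, change in NIIP = current account = 26.9
End-of-year NIIP = 161.4 + 26.9 = 188.3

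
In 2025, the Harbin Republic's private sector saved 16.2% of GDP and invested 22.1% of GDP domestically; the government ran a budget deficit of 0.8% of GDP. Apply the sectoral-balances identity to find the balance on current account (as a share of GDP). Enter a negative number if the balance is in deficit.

-6.7

By the sectoral-balances identity, CA = (S_private - I) + (T - G).
Private balance = 16.2 - 22.1 = -5.9
Government balance (T - G) = -0.8
CA = -5.9 + (-0.8) = -6.7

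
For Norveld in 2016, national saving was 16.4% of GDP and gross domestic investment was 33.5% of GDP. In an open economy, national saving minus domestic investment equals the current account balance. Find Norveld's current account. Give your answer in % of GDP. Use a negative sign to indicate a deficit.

CA = S - I = 16.4 - 33.5 = -17.1

-17.1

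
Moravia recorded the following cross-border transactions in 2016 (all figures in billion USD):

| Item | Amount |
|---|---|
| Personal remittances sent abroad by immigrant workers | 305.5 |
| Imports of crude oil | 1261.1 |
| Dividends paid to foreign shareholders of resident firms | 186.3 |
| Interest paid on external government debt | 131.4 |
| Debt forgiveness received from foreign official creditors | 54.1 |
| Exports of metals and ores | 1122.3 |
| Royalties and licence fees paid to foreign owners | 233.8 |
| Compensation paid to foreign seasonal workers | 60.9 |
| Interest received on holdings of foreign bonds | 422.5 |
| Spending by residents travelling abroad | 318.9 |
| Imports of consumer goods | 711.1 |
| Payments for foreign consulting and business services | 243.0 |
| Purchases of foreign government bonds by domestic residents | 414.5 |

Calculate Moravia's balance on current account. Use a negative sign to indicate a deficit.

-1907.2

Goods: -1261.1 - 711.1 + 1122.3 = -849.9
Services: -243.0 - 318.9 - 233.8 = -795.7
Primary income: -60.9 + 422.5 - 131.4 - 186.3 = 43.9
Secondary income: -305.5
Current account = (-849.9) + (-795.7) + 43.9 + (-305.5) = -1907.2
(Excluded from the current account — capital account: debt forgiveness received from foreign official creditors 54.1; financial account: purchases of foreign government bonds by domestic residents 414.5.)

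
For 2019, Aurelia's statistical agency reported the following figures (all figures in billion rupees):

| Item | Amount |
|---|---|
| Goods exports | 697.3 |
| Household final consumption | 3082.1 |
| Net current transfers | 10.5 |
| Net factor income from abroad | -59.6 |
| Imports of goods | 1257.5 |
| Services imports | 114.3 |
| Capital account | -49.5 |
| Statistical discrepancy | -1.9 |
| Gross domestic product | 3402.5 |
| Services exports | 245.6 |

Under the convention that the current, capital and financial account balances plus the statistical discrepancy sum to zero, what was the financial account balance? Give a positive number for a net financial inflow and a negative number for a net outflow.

Goods balance = 697.3 - 1257.5 = -560.2
Services balance = 245.6 - 114.3 = 131.3
Trade balance (goods + services) = -560.2 + 131.3 = -428.9
Net primary income = -59.6
Net secondary income = 10.5
Current account = -428.9 + (-59.6) + 10.5 = -478.0
Financial account = -(-478.0 + (-49.5) + (-1.9)) = 529.4

529.4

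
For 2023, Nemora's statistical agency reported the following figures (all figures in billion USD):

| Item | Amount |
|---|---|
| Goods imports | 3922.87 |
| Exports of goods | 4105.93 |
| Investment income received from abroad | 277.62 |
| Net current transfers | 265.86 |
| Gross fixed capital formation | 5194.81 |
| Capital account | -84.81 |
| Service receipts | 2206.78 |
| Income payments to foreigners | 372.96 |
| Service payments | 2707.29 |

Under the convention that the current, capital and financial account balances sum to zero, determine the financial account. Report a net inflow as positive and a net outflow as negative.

231.74

Goods balance = 4105.93 - 3922.87 = 183.06
Services balance = 2206.78 - 2707.29 = -500.51
Trade balance (goods + services) = 183.06 + (-500.51) = -317.45
Net primary income = 277.62 - 372.96 = -95.34
Net secondary income = 265.86
Current account = -317.45 + (-95.34) + 265.86 = -146.93
Financial account = -(-146.93 + (-84.81)) = 231.74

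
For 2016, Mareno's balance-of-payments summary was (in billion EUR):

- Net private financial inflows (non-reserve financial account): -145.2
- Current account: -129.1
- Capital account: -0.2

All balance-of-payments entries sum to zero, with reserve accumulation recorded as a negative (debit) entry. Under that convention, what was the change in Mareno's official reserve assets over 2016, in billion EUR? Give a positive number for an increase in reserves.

Official reserve transactions balance = -((-129.1) + (-0.2) + (-145.2)) = 274.5
An accumulation of reserves is recorded as a debit (negative entry), so the change in the stock of reserves is the negative of that balance.
Change in official reserves = -(274.5) = -274.5

-274.5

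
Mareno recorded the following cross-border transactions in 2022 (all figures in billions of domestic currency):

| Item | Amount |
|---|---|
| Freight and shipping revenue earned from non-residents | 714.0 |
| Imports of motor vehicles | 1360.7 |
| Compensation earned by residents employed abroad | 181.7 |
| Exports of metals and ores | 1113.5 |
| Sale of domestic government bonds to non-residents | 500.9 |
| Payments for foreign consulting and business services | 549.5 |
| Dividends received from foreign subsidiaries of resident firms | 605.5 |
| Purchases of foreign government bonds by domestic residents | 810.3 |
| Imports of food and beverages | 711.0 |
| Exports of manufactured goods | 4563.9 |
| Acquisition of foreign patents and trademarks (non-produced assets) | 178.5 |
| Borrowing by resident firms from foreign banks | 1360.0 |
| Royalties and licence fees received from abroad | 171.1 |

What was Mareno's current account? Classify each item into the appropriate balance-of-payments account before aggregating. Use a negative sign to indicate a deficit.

4728.5

Goods: 4563.9 + 1113.5 - 711.0 - 1360.7 = 3605.7
Services: -549.5 + 171.1 + 714.0 = 335.6
Primary income: 605.5 + 181.7 = 787.2
Current account = 3605.7 + 335.6 + 787.2 = 4728.5
(Excluded from the current account — financial account: sale of domestic government bonds to non-residents 500.9, purchases of foreign government bonds by domestic residents 810.3, borrowing by resident firms from foreign banks 1360.0; capital account: acquisition of foreign patents and trademarks (non-produced assets) 178.5.)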